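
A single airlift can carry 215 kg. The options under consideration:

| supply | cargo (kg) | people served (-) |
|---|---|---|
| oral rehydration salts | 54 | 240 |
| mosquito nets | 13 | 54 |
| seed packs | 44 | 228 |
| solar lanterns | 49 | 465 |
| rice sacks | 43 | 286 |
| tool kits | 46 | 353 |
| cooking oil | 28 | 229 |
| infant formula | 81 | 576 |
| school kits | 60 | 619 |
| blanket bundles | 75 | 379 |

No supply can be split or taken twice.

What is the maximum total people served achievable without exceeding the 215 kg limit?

Density check — school kits 10.32, solar lanterns 9.49, cooking oil 8.18, tool kits 7.67 are the best per kg.
The ratio heuristic lands on mosquito nets + solar lanterns + tool kits + cooking oil + school kits (1720) but leaves 19 kg idle.
Dropping cooking oil frees 28 kg; slotting in rice sacks (43 kg) lifts the total to 1777 at 211 kg.

1777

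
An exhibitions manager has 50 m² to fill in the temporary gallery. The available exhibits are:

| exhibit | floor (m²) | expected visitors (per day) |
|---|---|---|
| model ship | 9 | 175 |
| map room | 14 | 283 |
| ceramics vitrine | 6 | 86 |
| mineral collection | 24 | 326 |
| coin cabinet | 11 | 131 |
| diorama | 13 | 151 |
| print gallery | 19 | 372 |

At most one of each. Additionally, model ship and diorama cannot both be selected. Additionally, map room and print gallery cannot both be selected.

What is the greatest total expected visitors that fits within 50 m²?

784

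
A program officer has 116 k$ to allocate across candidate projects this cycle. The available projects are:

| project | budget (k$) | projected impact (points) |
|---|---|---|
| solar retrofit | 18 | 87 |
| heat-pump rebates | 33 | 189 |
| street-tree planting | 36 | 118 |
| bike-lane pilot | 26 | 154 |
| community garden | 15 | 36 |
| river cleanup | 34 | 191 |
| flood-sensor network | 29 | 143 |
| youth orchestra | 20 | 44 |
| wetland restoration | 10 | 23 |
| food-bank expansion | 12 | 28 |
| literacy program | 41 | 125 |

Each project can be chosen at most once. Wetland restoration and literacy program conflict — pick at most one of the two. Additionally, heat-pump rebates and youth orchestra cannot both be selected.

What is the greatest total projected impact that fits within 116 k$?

621

Best packing: solar retrofit + heat-pump rebates + bike-lane pilot + river cleanup — 111 k$, 621 total.
The closest alternative, solar retrofit + heat-pump rebates + river cleanup + flood-sensor network, reaches only 610.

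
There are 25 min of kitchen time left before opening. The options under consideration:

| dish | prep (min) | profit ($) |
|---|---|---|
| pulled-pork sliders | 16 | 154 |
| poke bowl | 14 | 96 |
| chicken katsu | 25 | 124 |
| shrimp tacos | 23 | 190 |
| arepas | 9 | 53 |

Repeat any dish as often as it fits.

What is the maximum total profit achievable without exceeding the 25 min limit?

Pulled-pork sliders + arepas uses 25 of the 25 min and totals 207.
That's the maximum — no swap from here does better than 207.

207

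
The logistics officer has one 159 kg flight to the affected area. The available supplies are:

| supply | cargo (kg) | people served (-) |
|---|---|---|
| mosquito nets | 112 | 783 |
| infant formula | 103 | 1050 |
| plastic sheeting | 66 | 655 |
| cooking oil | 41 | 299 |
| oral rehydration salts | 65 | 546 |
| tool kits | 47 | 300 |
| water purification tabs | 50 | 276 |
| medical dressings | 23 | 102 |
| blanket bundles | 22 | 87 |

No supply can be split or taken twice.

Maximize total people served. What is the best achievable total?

The ratio heuristic lands on infant formula + cooking oil (1349) but leaves 15 kg idle.
Dropping cooking oil frees 41 kg; slotting in tool kits (47 kg) lifts the total to 1350 at 150 kg.
The closest alternative, infant formula + cooking oil, reaches only 1349.

1350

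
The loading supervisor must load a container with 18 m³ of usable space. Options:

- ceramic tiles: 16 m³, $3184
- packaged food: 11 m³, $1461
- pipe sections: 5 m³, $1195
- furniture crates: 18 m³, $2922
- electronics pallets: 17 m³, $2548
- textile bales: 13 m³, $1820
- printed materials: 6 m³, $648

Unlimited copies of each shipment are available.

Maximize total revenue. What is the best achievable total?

3585

By revenue per m³: pipe sections 239.00, ceramic tiles 199.00, furniture crates 162.33 lead.
Best packing: 3×pipe sections — 15 m³, 3585 total.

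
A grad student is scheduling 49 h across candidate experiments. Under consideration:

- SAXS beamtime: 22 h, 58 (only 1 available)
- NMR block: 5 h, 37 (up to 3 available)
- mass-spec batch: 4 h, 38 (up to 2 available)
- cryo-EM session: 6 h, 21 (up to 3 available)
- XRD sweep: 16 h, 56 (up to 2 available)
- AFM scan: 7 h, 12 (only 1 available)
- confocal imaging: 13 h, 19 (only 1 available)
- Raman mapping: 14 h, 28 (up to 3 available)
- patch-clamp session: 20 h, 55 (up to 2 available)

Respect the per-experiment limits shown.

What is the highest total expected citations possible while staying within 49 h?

Taking the top-ratio experiments first gives 3×NMR block + 2×mass-spec batch + 3×cryo-EM session + AFM scan for 262 (48 h).
Dropping 2×cryo-EM session and AFM scan frees 19 h; slotting in XRD sweep (16 h) lifts the total to 264 at 45 h.
That's the maximum — no swap from here does better than 264.

264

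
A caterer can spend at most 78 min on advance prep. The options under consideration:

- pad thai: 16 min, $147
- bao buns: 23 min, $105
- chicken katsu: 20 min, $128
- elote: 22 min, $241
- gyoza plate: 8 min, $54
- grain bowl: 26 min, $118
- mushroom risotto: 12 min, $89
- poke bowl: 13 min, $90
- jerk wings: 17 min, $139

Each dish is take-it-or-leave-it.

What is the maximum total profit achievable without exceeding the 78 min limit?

671

Greedy by ratio would take pad thai + elote + gyoza plate + mushroom risotto + jerk wings: 75 min used, total 670.
The 12 min tied up in mushroom risotto is better spent on poke bowl — total rises to 671 (76 min).
The spare 2 min is too small for any remaining dish, and no exchange beats 671.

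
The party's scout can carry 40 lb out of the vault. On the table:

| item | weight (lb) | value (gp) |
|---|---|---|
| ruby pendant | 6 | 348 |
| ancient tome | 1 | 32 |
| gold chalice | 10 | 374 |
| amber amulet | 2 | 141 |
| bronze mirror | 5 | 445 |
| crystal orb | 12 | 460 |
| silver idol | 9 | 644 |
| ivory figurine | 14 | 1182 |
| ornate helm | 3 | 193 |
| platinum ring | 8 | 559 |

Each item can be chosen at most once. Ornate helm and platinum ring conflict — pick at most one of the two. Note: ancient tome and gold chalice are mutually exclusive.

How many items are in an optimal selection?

6

Best achievable value is 3003.
One optimal bundle: ancient tome + amber amulet + bronze mirror + silver idol + ivory figurine + platinum ring (39 lb).
All optima have 6 items.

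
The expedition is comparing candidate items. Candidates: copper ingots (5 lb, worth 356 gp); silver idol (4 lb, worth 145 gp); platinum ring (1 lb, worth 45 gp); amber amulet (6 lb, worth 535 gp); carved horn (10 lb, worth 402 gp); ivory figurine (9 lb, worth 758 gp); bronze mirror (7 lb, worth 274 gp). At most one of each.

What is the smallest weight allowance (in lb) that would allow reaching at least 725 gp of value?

Minimise lb subject to total value ≥ 725.
ivory figurine reaches 758 using 9 lb.
Any bundle with less than 9 lb falls short of 725.

9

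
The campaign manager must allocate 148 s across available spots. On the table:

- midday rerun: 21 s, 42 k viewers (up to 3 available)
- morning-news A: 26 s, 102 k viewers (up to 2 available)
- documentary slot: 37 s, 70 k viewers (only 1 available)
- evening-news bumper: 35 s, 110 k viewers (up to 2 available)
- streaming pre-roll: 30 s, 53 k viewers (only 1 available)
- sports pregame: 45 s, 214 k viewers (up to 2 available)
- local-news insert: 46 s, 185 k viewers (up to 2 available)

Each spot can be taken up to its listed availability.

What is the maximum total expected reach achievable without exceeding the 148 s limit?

632

The ratio heuristic lands on 2×sports pregame + local-news insert (613) but leaves 12 s idle.
Dropping local-news insert frees 46 s; slotting in 2×morning-news A (52 s) lifts the total to 632 at 142 s.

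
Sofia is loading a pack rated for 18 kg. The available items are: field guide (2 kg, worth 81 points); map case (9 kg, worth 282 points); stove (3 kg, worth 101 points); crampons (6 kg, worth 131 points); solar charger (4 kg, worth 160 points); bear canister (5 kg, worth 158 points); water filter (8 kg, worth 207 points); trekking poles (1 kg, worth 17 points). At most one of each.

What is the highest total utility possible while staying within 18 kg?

624

Taking the top-ratio items first gives field guide + stove + solar charger + bear canister + trekking poles for 517 (15 kg).
The 6 kg tied up in bear canister and trekking poles is better spent on map case — total rises to 624 (18 kg).
That's the maximum — no swap from here does better than 624.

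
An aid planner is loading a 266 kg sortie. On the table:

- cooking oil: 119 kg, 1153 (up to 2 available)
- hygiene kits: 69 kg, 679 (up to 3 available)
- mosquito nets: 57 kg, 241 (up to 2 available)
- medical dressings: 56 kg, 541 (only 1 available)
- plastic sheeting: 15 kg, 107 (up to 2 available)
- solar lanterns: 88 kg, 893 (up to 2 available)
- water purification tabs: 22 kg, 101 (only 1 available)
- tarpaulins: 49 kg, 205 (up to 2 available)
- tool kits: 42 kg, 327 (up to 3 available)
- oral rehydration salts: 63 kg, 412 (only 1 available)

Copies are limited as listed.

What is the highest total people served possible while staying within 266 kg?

By people served per kg: solar lanterns 10.15, hygiene kits 9.84, cooking oil 9.69, medical dressings 9.66 lead.
A density-first pass picks hygiene kits + plastic sheeting + 2×solar lanterns — 2572 at 260 kg.
Reworking the packing: cooking oil + medical dressings + solar lanterns uses 263 kg and improves the total to 2587.
Nothing else within 266 kg beats 2587.

2587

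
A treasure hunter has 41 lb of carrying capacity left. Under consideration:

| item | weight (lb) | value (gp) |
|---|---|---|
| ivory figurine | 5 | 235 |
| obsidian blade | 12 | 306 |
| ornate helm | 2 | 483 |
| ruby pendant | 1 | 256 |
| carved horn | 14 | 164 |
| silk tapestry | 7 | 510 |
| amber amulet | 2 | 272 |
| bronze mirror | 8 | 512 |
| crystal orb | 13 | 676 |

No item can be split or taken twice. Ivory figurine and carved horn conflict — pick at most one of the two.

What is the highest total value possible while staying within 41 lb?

2944

The ratio ordering already packs tightly: ivory figurine + ornate helm + ruby pendant + silk tapestry + amber amulet + bronze mirror + crystal orb, 38 lb, 2944.
Runner-up ornate helm + ruby pendant + silk tapestry + amber amulet + bronze mirror + crystal orb tops out at 2709.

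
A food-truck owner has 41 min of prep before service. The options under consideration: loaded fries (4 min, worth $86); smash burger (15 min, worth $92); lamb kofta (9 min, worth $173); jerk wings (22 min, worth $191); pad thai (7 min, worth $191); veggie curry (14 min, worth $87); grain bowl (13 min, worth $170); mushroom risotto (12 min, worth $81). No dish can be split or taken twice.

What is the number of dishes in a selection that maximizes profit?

4

Optimal total is 620.
One optimal bundle: loaded fries + lamb kofta + pad thai + grain bowl (33 min).
All optima have 4 dishes.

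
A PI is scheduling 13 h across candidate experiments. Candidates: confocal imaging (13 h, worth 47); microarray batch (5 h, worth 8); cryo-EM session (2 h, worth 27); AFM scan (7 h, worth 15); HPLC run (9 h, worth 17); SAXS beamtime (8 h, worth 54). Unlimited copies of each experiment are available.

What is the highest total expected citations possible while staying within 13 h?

162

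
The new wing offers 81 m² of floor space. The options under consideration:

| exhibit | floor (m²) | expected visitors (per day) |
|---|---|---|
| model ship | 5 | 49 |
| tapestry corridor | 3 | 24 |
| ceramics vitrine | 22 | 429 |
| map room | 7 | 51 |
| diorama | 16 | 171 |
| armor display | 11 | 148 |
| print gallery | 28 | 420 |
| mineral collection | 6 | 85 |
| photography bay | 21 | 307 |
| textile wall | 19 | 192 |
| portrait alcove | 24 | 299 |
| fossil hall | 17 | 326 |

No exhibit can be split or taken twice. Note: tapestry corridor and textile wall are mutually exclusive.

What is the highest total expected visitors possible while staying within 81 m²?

1347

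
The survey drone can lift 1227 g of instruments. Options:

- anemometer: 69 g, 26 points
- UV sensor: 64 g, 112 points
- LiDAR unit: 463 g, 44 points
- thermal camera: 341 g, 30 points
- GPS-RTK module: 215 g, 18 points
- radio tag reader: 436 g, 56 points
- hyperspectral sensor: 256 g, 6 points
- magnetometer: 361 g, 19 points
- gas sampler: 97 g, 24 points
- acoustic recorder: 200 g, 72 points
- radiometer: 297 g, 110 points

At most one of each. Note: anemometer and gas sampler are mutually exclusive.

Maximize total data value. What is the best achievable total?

376

Taking anemometer + UV sensor + radio tag reader + acoustic recorder + radiometer: 1066 g used, 376 in data value.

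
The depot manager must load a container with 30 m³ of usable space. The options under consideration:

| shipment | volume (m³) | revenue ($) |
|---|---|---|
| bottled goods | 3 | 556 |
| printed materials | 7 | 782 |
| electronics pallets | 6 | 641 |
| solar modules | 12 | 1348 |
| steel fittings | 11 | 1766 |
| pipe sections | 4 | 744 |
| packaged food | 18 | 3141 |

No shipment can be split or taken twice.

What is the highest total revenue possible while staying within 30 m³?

Density check — pipe sections 186.00, bottled goods 185.33, packaged food 174.50 are the best per m³.
Greedy by ratio would take bottled goods + pipe sections + packaged food: 25 m³ used, total 4441.
Replace bottled goods and pipe sections with steel fittings: the trade gains 466 net, giving 4907 at 29 m³.
Runner-up printed materials + pipe sections + packaged food tops out at 4667.

4907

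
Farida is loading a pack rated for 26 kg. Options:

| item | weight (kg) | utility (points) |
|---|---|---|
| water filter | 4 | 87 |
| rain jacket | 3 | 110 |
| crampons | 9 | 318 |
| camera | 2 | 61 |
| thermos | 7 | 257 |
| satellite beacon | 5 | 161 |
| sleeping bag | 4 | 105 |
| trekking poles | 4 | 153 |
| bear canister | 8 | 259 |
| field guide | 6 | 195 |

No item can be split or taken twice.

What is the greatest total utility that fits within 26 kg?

923

Greedy by ratio would take rain jacket + crampons + camera + thermos + trekking poles: 25 kg used, total 899.
The 5 kg tied up in rain jacket and camera is better spent on field guide — total rises to 923 (26 kg).
Next best is rain jacket + crampons + camera + thermos + satellite beacon at 907 (26 kg) — short by 16.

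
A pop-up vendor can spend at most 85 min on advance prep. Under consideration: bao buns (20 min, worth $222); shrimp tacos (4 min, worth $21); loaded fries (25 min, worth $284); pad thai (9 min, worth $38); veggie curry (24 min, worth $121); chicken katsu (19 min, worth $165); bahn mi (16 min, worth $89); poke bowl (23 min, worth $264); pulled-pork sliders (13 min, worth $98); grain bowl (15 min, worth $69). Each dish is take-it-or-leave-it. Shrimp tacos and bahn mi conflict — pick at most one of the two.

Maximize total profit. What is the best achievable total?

889

Best packing: bao buns + shrimp tacos + loaded fries + poke bowl + pulled-pork sliders — 85 min, 889 total.
Next best is bao buns + loaded fries + poke bowl + pulled-pork sliders at 868 (81 min) — short by 21.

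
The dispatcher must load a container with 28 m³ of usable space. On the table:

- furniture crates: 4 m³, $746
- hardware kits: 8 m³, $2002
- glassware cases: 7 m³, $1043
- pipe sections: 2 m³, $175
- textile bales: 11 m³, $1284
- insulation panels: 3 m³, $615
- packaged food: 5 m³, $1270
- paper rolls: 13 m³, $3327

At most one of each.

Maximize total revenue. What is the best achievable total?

6774

Taking hardware kits + pipe sections + packaged food + paper rolls: 28 m³ used, 6774 in revenue.
Every other selection either busts 28 m³ or fails to beat 6774.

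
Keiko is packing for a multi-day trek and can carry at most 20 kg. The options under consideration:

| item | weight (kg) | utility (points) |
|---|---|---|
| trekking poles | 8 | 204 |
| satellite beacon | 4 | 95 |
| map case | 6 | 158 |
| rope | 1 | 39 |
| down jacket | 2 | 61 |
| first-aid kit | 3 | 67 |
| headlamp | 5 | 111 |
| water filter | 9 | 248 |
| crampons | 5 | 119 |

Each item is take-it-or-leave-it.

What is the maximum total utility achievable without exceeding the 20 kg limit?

552

Filling by ratio: map case + rope + down jacket + water filter for 506, with 2 kg left unused.
Replace map case with trekking poles: the trade gains 46 net, giving 552 at 20 kg.
The closest alternative, satellite beacon + map case + rope + water filter, reaches only 540.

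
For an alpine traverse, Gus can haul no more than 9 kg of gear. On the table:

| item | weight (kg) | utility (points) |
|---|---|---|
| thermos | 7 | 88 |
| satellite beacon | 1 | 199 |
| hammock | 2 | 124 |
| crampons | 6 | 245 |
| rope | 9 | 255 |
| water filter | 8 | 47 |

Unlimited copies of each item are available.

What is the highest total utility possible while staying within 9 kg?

Density check — satellite beacon 199.00, hammock 62.00, crampons 40.83 are the best per kg.
Best packing: 9×satellite beacon — 9 kg, 1791 total.
Every other selection either busts 9 kg or fails to beat 1791.

1791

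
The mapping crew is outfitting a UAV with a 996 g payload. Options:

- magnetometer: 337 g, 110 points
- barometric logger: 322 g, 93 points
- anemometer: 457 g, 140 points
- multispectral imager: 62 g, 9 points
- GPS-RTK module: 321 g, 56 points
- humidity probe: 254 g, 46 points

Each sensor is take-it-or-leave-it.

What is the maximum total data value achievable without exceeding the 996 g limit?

Taking magnetometer + anemometer + multispectral imager: 856 g used, 259 in data value.
The spare 140 g is too small for any remaining sensor, and no exchange beats 259.

259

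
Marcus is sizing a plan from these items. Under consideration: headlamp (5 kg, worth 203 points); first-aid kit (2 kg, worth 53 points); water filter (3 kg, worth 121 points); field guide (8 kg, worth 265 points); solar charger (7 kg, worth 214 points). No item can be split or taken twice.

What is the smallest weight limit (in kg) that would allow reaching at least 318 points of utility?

8

Minimise kg subject to total utility ≥ 318.
headlamp + water filter reaches 324 using 8 kg.
Below 8 kg the best achievable stays under 318.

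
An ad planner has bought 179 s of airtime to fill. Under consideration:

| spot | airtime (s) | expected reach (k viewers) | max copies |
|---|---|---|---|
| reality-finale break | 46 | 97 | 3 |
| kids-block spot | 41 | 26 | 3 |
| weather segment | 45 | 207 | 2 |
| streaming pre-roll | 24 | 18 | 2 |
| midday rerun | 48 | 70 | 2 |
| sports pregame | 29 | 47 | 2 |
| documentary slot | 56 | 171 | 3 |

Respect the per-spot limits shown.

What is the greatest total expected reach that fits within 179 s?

Taking 2×weather segment + sports pregame + documentary slot: 175 s used, 632 in expected reach.
Every other selection either busts 179 s or exceeds an availability limit or fails to beat 632.

632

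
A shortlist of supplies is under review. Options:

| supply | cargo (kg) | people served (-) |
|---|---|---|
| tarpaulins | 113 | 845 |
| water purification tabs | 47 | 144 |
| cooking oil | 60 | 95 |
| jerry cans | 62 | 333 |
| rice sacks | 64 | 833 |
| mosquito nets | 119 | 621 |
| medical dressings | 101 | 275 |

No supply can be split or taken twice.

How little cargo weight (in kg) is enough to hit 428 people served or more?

Minimise kg subject to total people served ≥ 428.
rice sacks: 833 people served at 64 kg.
Any bundle with less than 64 kg falls short of 428.

64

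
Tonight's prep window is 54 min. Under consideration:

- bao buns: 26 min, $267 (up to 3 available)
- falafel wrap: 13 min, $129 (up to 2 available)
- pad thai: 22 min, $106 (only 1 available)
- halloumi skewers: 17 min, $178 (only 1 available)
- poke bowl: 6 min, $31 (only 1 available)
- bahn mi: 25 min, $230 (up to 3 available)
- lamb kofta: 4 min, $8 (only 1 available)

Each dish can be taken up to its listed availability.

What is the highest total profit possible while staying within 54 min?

534

Filling by ratio: bao buns + halloumi skewers + poke bowl + lamb kofta for 484, with 1 min left unused.
Dropping halloumi skewers and poke bowl and lamb kofta frees 27 min; slotting in bao buns (26 min) lifts the total to 534 at 52 min.
Every other selection either busts 54 min or exceeds an availability limit or fails to beat 534.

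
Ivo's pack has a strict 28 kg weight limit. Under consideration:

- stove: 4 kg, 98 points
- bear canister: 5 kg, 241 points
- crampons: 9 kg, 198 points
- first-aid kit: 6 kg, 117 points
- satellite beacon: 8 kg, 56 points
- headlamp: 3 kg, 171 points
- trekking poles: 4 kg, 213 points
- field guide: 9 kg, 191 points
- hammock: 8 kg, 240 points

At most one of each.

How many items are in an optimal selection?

Optimal total is 982.
For example bear canister + first-aid kit + headlamp + trekking poles + hammock achieves it, using 26 kg.
All optima have 5 items.

5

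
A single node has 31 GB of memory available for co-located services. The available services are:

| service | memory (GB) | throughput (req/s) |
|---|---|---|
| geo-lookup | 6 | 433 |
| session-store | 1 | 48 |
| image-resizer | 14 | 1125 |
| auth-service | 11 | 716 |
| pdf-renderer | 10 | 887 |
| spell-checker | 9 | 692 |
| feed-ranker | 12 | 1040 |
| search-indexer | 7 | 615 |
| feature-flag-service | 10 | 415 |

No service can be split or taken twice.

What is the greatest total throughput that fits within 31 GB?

Density check — pdf-renderer 88.70, search-indexer 87.86, feed-ranker 86.67, image-resizer 80.36 are the best per GB.
The ratio heuristic lands on session-store + pdf-renderer + feed-ranker + search-indexer (2590) but leaves 1 GB idle.
The 13 GB tied up in session-store and feed-ranker is better spent on image-resizer — total rises to 2627 (31 GB).
That's the maximum — no swap from here does better than 2627.

2627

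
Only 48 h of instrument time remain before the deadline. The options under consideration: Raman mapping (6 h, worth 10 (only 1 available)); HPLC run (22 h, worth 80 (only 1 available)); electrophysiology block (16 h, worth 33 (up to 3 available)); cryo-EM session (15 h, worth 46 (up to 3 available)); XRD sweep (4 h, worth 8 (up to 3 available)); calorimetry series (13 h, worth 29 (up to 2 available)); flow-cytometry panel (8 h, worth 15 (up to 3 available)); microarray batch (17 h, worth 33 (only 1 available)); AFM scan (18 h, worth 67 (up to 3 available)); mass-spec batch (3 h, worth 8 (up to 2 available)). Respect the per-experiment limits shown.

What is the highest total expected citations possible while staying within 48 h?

Density check — AFM scan 3.72, HPLC run 3.64, cryo-EM session 3.07, mass-spec batch 2.67 are the best per h.
Filling by ratio: XRD sweep + 2×AFM scan + 2×mass-spec batch for 158, with 2 h left unused.
Replace XRD sweep and AFM scan with HPLC run: the trade gains 5 net, giving 163 at 46 h.
Nothing else within 48 h beats 163.

163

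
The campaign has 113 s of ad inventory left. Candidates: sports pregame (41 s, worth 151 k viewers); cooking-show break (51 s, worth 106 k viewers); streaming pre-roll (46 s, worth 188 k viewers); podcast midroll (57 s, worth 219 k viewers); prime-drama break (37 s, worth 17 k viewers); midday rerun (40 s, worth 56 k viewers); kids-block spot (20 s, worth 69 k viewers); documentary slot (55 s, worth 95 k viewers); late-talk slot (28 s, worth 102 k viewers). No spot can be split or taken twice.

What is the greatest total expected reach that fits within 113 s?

Filling by ratio: streaming pre-roll + podcast midroll for 407, with 10 s left unused.
The 57 s tied up in podcast midroll is better spent on sports pregame + kids-block spot — total rises to 408 (107 s).

408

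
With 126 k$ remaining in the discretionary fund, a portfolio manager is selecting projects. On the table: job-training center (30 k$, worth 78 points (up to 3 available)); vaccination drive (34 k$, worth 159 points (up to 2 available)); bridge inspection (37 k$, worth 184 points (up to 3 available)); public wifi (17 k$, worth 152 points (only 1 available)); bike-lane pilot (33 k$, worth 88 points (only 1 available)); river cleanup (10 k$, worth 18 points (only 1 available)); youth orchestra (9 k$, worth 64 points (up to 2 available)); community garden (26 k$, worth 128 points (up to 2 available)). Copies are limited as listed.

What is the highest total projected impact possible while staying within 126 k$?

720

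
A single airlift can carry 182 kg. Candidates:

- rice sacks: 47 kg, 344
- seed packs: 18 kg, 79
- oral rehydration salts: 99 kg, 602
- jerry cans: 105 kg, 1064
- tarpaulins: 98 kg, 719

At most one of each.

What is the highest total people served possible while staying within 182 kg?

1487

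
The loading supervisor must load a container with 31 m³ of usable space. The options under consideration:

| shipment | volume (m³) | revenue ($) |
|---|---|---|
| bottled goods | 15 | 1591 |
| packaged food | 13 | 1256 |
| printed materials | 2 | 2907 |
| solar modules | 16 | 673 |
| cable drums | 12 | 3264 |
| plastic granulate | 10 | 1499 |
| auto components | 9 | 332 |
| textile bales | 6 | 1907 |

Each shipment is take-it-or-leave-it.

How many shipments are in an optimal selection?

Optimal total is 9577.
printed materials + cable drums + plastic granulate + textile bales hits 9577 at 30 m³.
Any selection reaching 9577 contains exactly 4 shipments.

4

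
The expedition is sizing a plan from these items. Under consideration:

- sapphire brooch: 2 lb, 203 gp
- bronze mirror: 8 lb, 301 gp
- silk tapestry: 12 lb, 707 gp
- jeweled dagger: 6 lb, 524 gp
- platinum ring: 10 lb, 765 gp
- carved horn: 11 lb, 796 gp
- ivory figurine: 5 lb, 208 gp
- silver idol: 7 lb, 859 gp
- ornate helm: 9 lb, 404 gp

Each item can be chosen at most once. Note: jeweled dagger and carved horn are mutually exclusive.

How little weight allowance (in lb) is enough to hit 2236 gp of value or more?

25

Minimise lb subject to total value ≥ 2236.
sapphire brooch + jeweled dagger + platinum ring + silver idol: 2351 value at 25 lb.
Below 25 lb the best achievable stays under 2236.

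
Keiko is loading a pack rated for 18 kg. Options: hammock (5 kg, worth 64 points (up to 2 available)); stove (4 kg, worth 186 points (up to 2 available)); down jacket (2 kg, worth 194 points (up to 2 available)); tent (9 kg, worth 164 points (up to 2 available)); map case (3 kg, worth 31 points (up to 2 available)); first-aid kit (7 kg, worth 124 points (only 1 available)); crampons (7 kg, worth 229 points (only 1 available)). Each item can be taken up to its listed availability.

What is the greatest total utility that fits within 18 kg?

834

Filling by ratio: hammock + 2×stove + 2×down jacket for 824, with 1 kg left unused.
Dropping hammock and stove frees 9 kg; slotting in map case + crampons (10 kg) lifts the total to 834 at 18 kg.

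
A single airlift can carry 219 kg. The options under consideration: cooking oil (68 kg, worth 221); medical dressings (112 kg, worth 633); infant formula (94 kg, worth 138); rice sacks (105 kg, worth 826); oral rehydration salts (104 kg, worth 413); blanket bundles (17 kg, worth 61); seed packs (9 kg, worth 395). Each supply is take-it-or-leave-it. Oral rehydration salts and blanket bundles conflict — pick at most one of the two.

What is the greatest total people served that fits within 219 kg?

1634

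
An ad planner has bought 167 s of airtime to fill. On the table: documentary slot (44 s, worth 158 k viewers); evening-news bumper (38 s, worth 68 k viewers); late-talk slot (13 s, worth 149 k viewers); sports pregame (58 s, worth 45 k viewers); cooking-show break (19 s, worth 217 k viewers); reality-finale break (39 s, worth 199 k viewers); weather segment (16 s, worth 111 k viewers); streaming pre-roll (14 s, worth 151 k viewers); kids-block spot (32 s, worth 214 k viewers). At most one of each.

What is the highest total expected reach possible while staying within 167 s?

1088

By expected reach per s: late-talk slot 11.46, cooking-show break 11.42, streaming pre-roll 10.79 lead.
Taking the top-ratio spots first gives late-talk slot + cooking-show break + reality-finale break + weather segment + streaming pre-roll + kids-block spot for 1041 (133 s).
Dropping weather segment frees 16 s; slotting in documentary slot (44 s) lifts the total to 1088 at 161 s.
Every other selection either busts 167 s or fails to beat 1088.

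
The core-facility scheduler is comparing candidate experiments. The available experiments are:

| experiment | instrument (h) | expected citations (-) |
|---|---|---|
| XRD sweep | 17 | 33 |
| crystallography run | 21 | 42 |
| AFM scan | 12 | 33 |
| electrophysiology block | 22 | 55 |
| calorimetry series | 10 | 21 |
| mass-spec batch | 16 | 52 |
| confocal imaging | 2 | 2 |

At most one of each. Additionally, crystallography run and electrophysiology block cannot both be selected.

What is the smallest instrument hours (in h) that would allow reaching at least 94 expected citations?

37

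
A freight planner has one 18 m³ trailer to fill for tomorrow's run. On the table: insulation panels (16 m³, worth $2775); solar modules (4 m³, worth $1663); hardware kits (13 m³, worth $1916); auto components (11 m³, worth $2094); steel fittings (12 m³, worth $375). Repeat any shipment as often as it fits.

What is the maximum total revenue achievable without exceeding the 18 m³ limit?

6652

Ranking by ratio (revenue/m³): solar modules 415.75, auto components 190.36, insulation panels 173.44.
4×solar modules uses 16 of the 18 m³ and totals 6652.
No other feasible combination exceeds 6652.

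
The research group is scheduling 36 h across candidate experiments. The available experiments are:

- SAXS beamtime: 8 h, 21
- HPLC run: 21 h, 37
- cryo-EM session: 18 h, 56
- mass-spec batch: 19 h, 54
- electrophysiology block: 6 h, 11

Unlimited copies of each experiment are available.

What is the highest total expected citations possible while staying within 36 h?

The ratio ordering already packs tightly: 2×cryo-EM session, 36 h, 112.
Every other selection either busts 36 h or fails to beat 112.

112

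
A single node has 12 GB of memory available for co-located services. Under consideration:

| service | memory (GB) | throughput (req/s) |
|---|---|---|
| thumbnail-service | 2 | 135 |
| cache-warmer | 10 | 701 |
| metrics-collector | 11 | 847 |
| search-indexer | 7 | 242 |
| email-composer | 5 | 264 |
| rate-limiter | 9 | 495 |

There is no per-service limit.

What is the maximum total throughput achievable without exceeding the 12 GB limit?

By throughput per GB: metrics-collector 77.00, cache-warmer 70.10, thumbnail-service 67.50, rate-limiter 55.00 lead.
The ratio ordering already packs tightly: metrics-collector, 11 GB, 847.

847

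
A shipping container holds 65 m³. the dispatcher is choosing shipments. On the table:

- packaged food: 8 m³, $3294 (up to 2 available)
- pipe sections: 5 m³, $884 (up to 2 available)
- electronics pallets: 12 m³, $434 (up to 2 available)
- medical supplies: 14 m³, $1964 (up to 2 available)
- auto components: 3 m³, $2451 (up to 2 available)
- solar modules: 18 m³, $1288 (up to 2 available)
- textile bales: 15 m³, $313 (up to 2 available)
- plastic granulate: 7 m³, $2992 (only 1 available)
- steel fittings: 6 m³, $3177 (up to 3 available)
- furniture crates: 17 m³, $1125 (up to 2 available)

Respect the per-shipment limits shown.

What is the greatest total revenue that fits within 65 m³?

25977

Ranking by ratio (revenue/m³): auto components 817.00, steel fittings 529.50, plastic granulate 427.43.
Greedy by ratio would take 2×packaged food + 2×pipe sections + 2×auto components + plastic granulate + 3×steel fittings: 57 m³ used, total 25781.
The 10 m³ tied up in 2×pipe sections is better spent on medical supplies — total rises to 25977 (61 m³).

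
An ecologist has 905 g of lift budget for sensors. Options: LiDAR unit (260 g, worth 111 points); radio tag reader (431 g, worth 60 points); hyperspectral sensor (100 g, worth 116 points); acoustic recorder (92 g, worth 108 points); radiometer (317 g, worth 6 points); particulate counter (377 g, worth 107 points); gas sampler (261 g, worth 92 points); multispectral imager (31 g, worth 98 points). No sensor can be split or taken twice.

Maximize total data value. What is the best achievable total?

Greedy by ratio would take LiDAR unit + hyperspectral sensor + acoustic recorder + gas sampler + multispectral imager: 744 g used, total 525.
Dropping gas sampler frees 261 g; slotting in particulate counter (377 g) lifts the total to 540 at 860 g.
The closest alternative, LiDAR unit + hyperspectral sensor + acoustic recorder + gas sampler + multispectral imager, reaches only 525.

540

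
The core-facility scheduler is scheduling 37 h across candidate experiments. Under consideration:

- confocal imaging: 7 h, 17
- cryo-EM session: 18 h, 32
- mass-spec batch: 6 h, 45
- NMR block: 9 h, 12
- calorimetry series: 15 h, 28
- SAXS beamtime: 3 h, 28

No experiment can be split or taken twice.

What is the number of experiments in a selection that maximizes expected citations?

Optimal total is 122.
confocal imaging + cryo-EM session + mass-spec batch + SAXS beamtime hits 122 at 34 h.
Any selection reaching 122 contains exactly 4 experiments.

4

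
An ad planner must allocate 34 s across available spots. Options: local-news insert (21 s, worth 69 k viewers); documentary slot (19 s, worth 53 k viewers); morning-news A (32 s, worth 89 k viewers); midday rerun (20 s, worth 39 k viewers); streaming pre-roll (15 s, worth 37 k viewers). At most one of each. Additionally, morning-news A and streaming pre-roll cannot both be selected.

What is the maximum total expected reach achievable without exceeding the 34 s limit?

90

A density-first pass picks local-news insert — 69 at 21 s.
Replace local-news insert with documentary slot + streaming pre-roll: the trade gains 21 net, giving 90 at 34 s.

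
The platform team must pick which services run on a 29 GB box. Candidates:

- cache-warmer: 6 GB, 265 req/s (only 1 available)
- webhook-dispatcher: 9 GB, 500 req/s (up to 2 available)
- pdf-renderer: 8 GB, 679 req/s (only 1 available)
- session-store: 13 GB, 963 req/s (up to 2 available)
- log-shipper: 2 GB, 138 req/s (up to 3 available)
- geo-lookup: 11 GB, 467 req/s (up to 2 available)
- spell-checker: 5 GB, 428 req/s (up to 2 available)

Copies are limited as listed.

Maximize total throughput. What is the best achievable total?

2233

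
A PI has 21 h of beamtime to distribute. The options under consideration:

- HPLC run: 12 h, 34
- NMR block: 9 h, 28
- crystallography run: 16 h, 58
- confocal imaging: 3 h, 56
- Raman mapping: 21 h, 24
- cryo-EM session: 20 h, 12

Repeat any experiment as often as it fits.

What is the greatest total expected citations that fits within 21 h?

392

By expected citations per h: confocal imaging 18.67, crystallography run 3.62, NMR block 3.11 lead.
7×confocal imaging uses 21 of the 21 h and totals 392.
Every other selection either busts 21 h or fails to beat 392.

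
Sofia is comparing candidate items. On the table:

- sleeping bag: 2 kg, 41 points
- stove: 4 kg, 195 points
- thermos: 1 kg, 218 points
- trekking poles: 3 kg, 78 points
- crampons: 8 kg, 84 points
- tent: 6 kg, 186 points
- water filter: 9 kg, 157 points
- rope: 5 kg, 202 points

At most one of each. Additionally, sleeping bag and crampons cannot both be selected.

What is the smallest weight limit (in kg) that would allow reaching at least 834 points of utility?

Look for the lowest-weight combination reaching 834.
sleeping bag + stove + thermos + tent + rope: 842 utility at 18 kg.
No combination under 18 kg hits 834.

18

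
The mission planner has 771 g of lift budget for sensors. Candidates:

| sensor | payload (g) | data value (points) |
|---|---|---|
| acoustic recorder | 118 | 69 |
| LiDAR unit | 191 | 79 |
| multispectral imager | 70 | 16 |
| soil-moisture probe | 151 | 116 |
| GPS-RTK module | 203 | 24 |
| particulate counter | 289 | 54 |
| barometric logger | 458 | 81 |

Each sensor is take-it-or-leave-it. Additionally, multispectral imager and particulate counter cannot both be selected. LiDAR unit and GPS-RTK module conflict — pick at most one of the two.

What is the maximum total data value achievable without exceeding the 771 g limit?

318

Ranking by ratio (data value/g): soil-moisture probe 0.77, acoustic recorder 0.58, LiDAR unit 0.41.
Acoustic recorder + LiDAR unit + soil-moisture probe + particulate counter uses 749 of the 771 g and totals 318.
The spare 22 g is too small for any remaining sensor, and no feasible exchange beats 318.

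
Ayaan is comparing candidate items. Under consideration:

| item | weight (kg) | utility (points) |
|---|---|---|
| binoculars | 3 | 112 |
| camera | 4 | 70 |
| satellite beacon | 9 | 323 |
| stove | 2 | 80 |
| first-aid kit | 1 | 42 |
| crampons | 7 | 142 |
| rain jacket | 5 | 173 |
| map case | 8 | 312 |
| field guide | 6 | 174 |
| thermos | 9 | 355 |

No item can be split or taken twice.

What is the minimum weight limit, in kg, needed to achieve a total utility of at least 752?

20

Minimise kg subject to total utility ≥ 752.
satellite beacon + stove + first-aid kit + map case reaches 757 using 20 kg.
Below 20 kg the best achievable stays under 752.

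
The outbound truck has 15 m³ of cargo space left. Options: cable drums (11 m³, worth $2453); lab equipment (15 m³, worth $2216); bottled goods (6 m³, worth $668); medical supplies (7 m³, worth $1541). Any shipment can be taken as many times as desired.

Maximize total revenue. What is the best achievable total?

3082

Ranking by ratio (revenue/m³): cable drums 223.00, medical supplies 220.14, lab equipment 147.73.
Taking the top-ratio shipments first gives cable drums for 2453 (11 m³).
The 11 m³ tied up in cable drums is better spent on 2×medical supplies — total rises to 3082 (14 m³).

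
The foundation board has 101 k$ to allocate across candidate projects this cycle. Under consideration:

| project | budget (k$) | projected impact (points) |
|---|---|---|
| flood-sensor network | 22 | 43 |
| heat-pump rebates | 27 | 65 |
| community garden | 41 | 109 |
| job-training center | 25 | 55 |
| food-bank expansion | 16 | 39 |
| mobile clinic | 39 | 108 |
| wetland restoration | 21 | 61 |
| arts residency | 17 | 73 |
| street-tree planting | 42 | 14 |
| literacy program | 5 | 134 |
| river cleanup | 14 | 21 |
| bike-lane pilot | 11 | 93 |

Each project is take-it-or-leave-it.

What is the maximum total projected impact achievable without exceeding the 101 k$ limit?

474

The ratio heuristic lands on mobile clinic + wetland restoration + arts residency + literacy program + bike-lane pilot (469) but leaves 8 k$ idle.
Replace mobile clinic and wetland restoration with heat-pump rebates + community garden: the trade gains 5 net, giving 474 at 101 k$.
Runner-up heat-pump rebates + mobile clinic + arts residency + literacy program + bike-lane pilot tops out at 473.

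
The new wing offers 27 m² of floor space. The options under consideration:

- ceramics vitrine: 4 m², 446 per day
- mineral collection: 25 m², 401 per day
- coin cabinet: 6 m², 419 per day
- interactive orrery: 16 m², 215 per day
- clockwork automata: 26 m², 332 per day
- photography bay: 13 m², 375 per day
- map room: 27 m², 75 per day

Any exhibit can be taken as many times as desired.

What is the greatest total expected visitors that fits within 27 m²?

2676

6×ceramics vitrine uses 24 of the 27 m² and totals 2676.
No other feasible combination exceeds 2676.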